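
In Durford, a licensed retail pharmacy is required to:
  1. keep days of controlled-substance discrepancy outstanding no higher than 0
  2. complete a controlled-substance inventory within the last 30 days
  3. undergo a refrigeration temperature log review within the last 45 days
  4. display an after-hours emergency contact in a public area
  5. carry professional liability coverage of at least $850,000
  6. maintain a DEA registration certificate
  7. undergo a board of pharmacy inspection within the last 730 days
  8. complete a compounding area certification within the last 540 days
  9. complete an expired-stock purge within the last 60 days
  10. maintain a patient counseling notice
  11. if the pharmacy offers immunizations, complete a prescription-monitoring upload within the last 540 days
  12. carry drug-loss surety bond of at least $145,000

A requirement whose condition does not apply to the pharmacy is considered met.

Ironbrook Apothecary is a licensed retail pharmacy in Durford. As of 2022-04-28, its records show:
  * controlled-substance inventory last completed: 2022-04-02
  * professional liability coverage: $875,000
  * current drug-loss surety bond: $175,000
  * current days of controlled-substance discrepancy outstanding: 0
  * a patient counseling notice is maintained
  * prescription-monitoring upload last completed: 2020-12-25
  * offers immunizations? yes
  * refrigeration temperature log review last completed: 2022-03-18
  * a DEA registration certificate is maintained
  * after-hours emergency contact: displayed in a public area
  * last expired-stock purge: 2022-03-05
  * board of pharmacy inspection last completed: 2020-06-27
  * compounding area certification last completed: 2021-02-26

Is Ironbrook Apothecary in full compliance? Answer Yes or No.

1. days of controlled-substance discrepancy outstanding 0 ≤ 0 → met
2. controlled-substance inventory 26 days ago vs limit 30 → met
3. refrigeration temperature log review 41 days ago vs limit 45 → met
4. after-hours emergency contact present → met
5. professional liability coverage $875,000 ≥ $850,000 → met
6. DEA registration certificate present → met
7. board of pharmacy inspection 670 days ago vs limit 730 → met
8. compounding area certification 426 days ago vs limit 540 → met
9. expired-stock purge 54 days ago vs limit 60 → met
10. patient counseling notice present → met
11. condition 'offers immunizations' holds; prescription-monitoring upload 489 days ago vs limit 540 → met
12. drug-loss surety bond $175,000 ≥ $145,000 → met
All met.

Yes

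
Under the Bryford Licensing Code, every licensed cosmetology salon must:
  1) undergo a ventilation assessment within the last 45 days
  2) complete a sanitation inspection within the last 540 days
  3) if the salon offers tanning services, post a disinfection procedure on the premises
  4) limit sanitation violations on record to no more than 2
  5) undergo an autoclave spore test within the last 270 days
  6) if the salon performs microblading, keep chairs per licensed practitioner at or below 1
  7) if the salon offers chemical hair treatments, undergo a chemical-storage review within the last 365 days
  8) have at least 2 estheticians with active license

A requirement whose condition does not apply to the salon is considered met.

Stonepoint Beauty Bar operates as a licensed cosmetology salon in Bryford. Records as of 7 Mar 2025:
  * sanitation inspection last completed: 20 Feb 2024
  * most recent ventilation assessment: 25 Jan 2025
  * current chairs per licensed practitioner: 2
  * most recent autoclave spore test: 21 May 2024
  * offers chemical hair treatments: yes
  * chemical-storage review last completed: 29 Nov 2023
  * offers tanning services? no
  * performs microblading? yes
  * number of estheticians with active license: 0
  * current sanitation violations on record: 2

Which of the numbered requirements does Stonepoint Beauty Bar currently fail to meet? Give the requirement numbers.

5, 6, 7, 8

1. ventilation assessment 41 days ago vs limit 45 → met
2. sanitation inspection 381 days ago vs limit 540 → met
3. condition 'offers tanning services' does not hold → requirement n/a → met
4. sanitation violations on record 2 ≤ 2 → met
5. autoclave spore test 290 days ago vs limit 270 → not met
6. condition 'performs microblading' holds; chairs per licensed practitioner 2 > 1 → not met
7. condition 'offers chemical hair treatments' holds; chemical-storage review 464 days ago vs limit 365 → not met
8. estheticians with active license 0 < 2 → not met
Not met: 5, 6, 7, 8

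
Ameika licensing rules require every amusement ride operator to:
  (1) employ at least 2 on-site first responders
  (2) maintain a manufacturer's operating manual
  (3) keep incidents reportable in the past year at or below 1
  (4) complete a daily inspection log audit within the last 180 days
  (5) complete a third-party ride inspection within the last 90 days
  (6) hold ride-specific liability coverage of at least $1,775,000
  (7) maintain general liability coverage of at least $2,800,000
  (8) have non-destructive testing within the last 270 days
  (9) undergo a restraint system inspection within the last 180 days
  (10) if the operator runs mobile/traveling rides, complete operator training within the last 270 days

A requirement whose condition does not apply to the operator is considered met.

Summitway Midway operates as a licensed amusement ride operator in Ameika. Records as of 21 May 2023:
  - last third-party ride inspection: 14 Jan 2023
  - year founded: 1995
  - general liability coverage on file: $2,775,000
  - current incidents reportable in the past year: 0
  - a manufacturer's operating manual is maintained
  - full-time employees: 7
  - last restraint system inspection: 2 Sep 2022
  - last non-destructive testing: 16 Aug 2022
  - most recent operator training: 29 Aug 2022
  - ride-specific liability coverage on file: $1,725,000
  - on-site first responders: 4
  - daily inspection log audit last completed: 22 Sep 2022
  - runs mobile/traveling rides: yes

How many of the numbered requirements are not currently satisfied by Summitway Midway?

6

1. on-site first responders 4 ≥ 2 → met
2. manufacturer's operating manual present → met
3. incidents reportable in the past year 0 ≤ 1 → met
4. daily inspection log audit 241 days ago vs limit 180 → not met
5. third-party ride inspection 127 days ago vs limit 90 → not met
6. ride-specific liability coverage $1,725,000 < $1,775,000 → not met
7. general liability coverage $2,775,000 < $2,800,000 → not met
8. non-destructive testing 278 days ago vs limit 270 → not met
9. restraint system inspection 261 days ago vs limit 180 → not met
10. condition 'runs mobile/traveling rides' holds; operator training 265 days ago vs limit 270 → met
Not met: 6 of 10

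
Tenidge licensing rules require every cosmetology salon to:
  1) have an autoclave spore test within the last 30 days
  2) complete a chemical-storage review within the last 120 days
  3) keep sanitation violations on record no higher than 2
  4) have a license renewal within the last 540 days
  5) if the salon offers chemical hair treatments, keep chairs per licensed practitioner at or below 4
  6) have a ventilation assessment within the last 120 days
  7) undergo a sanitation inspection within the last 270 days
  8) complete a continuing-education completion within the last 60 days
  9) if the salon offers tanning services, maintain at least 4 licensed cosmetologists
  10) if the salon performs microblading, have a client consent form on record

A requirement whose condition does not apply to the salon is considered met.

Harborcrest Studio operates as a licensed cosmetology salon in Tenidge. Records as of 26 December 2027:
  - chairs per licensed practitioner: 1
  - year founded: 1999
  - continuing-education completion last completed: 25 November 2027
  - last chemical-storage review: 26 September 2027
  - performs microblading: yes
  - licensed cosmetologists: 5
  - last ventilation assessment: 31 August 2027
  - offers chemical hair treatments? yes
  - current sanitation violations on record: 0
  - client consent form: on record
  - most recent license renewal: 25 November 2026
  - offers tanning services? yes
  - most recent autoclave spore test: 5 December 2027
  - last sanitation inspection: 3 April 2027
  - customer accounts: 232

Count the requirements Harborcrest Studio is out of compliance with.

1. autoclave spore test 21 days ago vs limit 30 → met
2. chemical-storage review 91 days ago vs limit 120 → met
3. sanitation violations on record 0 ≤ 2 → met
4. license renewal 396 days ago vs limit 540 → met
5. condition 'offers chemical hair treatments' holds; chairs per licensed practitioner 1 ≤ 4 → met
6. ventilation assessment 117 days ago vs limit 120 → met
7. sanitation inspection 267 days ago vs limit 270 → met
8. continuing-education completion 31 days ago vs limit 60 → met
9. condition 'offers tanning services' holds; licensed cosmetologists 5 ≥ 4 → met
10. condition 'performs microblading' holds; client consent form present → met
Not met: 0 of 10

0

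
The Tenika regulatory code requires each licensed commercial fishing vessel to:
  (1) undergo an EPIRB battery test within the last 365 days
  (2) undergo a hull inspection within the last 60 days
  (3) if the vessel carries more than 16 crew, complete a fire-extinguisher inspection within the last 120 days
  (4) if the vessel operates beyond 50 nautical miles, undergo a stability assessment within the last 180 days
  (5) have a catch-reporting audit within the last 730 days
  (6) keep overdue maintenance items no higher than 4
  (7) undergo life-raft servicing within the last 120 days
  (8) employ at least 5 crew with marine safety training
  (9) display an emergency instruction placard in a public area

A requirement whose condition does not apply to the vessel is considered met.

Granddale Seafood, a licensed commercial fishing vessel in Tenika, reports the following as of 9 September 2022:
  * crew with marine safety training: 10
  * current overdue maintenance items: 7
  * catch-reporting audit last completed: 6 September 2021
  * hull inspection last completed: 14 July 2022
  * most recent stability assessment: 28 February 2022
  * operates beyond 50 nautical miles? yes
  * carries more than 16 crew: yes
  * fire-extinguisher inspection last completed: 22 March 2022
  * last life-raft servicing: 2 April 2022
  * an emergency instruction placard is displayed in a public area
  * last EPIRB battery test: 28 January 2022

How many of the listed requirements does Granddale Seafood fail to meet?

4

1. EPIRB battery test 224 days ago vs limit 365 → met
2. hull inspection 57 days ago vs limit 60 → met
3. condition 'carries more than 16 crew' holds; fire-extinguisher inspection 171 days ago vs limit 120 → not met
4. condition 'operates beyond 50 nautical miles' holds; stability assessment 193 days ago vs limit 180 → not met
5. catch-reporting audit 368 days ago vs limit 730 → met
6. overdue maintenance items 7 > 4 → not met
7. life-raft servicing 160 days ago vs limit 120 → not met
8. crew with marine safety training 10 ≥ 5 → met
9. emergency instruction placard present → met
Not met: 4 of 9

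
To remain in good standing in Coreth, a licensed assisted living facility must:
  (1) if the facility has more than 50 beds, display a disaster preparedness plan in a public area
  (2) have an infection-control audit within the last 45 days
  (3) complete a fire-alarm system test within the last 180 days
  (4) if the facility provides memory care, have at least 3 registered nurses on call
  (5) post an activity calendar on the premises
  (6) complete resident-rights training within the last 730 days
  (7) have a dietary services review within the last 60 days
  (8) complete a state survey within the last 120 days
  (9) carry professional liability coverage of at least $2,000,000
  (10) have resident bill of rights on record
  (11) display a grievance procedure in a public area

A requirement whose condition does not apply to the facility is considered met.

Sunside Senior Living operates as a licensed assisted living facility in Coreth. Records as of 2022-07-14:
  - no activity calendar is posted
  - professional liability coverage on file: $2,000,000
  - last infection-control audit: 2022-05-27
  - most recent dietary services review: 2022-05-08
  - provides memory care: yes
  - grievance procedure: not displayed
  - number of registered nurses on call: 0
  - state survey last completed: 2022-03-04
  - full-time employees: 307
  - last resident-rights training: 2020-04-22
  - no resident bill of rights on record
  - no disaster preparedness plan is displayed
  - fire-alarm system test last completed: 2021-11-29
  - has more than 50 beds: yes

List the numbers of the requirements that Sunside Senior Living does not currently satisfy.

1. condition 'has more than 50 beds' holds; disaster preparedness plan absent → not met
2. infection-control audit 48 days ago vs limit 45 → not met
3. fire-alarm system test 227 days ago vs limit 180 → not met
4. condition 'provides memory care' holds; registered nurses on call 0 < 3 → not met
5. activity calendar absent → not met
6. resident-rights training 813 days ago vs limit 730 → not met
7. dietary services review 67 days ago vs limit 60 → not met
8. state survey 132 days ago vs limit 120 → not met
9. professional liability coverage $2,000,000 ≥ $2,000,000 → met
10. resident bill of rights absent → not met
11. grievance procedure absent → not met
Not met: 1, 2, 3, 4, 5, 6, 7, 8, 10, 11

1, 2, 3, 4, 5, 6, 7, 8, 10, 11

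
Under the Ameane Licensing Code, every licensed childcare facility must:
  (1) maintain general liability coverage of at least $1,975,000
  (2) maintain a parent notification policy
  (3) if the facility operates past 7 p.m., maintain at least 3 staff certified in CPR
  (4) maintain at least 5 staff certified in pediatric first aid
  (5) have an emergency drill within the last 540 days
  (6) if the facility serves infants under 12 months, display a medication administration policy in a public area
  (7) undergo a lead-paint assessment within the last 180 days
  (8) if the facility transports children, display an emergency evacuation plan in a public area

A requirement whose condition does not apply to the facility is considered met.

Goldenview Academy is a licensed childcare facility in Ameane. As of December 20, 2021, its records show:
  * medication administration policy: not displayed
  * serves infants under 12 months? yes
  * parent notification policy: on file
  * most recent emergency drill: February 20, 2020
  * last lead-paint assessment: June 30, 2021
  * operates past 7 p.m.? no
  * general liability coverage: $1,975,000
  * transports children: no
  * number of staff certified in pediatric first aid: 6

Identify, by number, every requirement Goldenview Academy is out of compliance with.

1. general liability coverage $1,975,000 ≥ $1,975,000 → met
2. parent notification policy present → met
3. condition 'operates past 7 p.m.' does not hold → requirement n/a → met
4. staff certified in pediatric first aid 6 ≥ 5 → met
5. emergency drill 669 days ago vs limit 540 → not met
6. condition 'serves infants under 12 months' holds; medication administration policy absent → not met
7. lead-paint assessment 173 days ago vs limit 180 → met
8. condition 'transports children' does not hold → requirement n/a → met
Not met: 5, 6

5, 6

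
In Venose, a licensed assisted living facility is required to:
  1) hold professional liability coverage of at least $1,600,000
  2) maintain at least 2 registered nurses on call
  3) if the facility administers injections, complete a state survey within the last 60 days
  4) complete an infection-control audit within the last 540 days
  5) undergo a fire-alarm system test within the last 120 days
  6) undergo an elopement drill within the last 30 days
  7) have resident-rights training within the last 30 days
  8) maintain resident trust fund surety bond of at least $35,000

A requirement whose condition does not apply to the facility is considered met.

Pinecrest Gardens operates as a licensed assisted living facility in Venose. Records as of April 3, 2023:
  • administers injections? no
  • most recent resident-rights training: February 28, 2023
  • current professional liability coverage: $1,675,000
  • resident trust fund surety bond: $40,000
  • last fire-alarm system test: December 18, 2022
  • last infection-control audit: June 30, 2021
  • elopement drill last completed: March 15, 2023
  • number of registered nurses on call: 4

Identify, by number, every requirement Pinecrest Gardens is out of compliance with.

1. professional liability coverage $1,675,000 ≥ $1,600,000 → met
2. registered nurses on call 4 ≥ 2 → met
3. condition 'administers injections' does not hold → requirement n/a → met
4. infection-control audit 642 days ago vs limit 540 → not met
5. fire-alarm system test 106 days ago vs limit 120 → met
6. elopement drill 19 days ago vs limit 30 → met
7. resident-rights training 34 days ago vs limit 30 → not met
8. resident trust fund surety bond $40,000 ≥ $35,000 → met
Not met: 4, 7

4, 7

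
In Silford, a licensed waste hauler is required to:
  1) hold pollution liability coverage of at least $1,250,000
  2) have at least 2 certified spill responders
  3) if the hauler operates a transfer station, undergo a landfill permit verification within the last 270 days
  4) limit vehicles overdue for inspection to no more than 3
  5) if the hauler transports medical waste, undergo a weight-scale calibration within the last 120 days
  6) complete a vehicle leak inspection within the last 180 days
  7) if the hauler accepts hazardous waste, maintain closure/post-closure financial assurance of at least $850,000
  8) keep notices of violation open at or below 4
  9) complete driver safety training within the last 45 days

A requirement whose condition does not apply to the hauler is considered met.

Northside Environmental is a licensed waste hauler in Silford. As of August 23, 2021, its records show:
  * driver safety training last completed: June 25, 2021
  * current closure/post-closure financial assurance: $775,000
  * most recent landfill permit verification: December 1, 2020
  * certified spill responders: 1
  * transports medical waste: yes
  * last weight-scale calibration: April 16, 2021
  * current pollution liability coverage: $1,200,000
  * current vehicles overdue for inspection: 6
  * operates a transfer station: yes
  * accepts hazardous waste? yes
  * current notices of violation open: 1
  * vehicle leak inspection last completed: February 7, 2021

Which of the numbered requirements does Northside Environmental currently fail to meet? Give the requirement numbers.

1. pollution liability coverage $1,200,000 < $1,250,000 → not met
2. certified spill responders 1 < 2 → not met
3. condition 'operates a transfer station' holds; landfill permit verification 265 days ago vs limit 270 → met
4. vehicles overdue for inspection 6 > 3 → not met
5. condition 'transports medical waste' holds; weight-scale calibration 129 days ago vs limit 120 → not met
6. vehicle leak inspection 197 days ago vs limit 180 → not met
7. condition 'accepts hazardous waste' holds; closure/post-closure financial assurance $775,000 < $850,000 → not met
8. notices of violation open 1 ≤ 4 → met
9. driver safety training 59 days ago vs limit 45 → not met
Not met: 1, 2, 4, 5, 6, 7, 9

1, 2, 4, 5, 6, 7, 9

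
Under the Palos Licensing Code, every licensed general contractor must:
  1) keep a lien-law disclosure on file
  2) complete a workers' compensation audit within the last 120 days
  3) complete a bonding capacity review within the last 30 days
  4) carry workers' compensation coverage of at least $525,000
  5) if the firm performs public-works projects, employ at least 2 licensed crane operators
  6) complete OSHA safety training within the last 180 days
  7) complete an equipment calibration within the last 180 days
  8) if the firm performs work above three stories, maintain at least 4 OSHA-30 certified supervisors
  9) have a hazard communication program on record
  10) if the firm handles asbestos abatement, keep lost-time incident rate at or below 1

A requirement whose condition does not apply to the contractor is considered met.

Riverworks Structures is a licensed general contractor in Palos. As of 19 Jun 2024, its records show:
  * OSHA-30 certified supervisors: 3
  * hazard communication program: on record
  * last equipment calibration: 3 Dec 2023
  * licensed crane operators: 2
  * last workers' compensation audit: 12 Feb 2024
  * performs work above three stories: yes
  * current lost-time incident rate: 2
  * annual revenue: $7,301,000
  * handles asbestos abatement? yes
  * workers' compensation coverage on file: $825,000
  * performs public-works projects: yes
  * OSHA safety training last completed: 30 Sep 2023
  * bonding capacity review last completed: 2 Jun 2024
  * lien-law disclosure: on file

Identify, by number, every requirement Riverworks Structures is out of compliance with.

2, 6, 7, 8, 10

1. lien-law disclosure present → met
2. workers' compensation audit 128 days ago vs limit 120 → not met
3. bonding capacity review 17 days ago vs limit 30 → met
4. workers' compensation coverage $825,000 ≥ $525,000 → met
5. condition 'performs public-works projects' holds; licensed crane operators 2 ≥ 2 → met
6. OSHA safety training 263 days ago vs limit 180 → not met
7. equipment calibration 199 days ago vs limit 180 → not met
8. condition 'performs work above three stories' holds; OSHA-30 certified supervisors 3 < 4 → not met
9. hazard communication program present → met
10. condition 'handles asbestos abatement' holds; lost-time incident rate 2 > 1 → not met
Not met: 2, 6, 7, 8, 10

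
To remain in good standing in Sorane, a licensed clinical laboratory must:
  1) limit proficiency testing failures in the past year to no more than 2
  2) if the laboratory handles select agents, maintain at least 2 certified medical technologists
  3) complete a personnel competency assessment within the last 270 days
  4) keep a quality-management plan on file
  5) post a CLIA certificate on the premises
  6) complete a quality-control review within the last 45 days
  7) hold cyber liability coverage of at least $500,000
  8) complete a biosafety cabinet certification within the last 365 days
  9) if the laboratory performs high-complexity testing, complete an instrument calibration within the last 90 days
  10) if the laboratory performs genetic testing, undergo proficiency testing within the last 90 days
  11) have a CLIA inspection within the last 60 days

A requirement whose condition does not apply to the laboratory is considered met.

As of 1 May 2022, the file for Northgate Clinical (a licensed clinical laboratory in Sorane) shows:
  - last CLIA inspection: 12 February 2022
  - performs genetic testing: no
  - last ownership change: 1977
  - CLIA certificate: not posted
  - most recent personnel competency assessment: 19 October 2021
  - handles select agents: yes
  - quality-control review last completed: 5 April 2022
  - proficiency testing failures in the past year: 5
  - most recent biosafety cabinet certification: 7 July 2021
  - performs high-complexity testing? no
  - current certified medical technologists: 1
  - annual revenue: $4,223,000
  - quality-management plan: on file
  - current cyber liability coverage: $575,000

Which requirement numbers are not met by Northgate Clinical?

1, 2, 5, 11

1. proficiency testing failures in the past year 5 > 2 → not met
2. condition 'handles select agents' holds; certified medical technologists 1 < 2 → not met
3. personnel competency assessment 194 days ago vs limit 270 → met
4. quality-management plan present → met
5. CLIA certificate absent → not met
6. quality-control review 26 days ago vs limit 45 → met
7. cyber liability coverage $575,000 ≥ $500,000 → met
8. biosafety cabinet certification 298 days ago vs limit 365 → met
9. condition 'performs high-complexity testing' does not hold → requirement n/a → met
10. condition 'performs genetic testing' does not hold → requirement n/a → met
11. CLIA inspection 78 days ago vs limit 60 → not met
Not met: 1, 2, 5, 11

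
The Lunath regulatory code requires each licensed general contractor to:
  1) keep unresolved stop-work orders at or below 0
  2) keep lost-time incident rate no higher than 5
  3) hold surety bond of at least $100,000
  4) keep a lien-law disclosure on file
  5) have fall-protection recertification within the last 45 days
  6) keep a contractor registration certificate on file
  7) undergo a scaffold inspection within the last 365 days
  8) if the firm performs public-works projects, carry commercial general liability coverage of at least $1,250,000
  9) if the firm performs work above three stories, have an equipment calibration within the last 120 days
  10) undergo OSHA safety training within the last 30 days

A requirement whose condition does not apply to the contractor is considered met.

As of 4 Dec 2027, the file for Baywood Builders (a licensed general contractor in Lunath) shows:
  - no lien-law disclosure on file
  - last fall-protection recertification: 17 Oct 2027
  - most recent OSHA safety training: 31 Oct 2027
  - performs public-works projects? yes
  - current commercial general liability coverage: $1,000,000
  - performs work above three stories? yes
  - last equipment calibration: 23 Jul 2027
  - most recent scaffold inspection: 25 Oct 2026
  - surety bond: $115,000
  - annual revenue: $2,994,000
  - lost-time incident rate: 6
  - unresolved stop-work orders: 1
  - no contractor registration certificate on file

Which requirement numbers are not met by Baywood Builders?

1, 2, 4, 5, 6, 7, 8, 9, 10

1. unresolved stop-work orders 1 > 0 → not met
2. lost-time incident rate 6 > 5 → not met
3. surety bond $115,000 ≥ $100,000 → met
4. lien-law disclosure absent → not met
5. fall-protection recertification 48 days ago vs limit 45 → not met
6. contractor registration certificate absent → not met
7. scaffold inspection 405 days ago vs limit 365 → not met
8. condition 'performs public-works projects' holds; commercial general liability coverage $1,000,000 < $1,250,000 → not met
9. condition 'performs work above three stories' holds; equipment calibration 134 days ago vs limit 120 → not met
10. OSHA safety training 34 days ago vs limit 30 → not met
Not met: 1, 2, 4, 5, 6, 7, 8, 9, 10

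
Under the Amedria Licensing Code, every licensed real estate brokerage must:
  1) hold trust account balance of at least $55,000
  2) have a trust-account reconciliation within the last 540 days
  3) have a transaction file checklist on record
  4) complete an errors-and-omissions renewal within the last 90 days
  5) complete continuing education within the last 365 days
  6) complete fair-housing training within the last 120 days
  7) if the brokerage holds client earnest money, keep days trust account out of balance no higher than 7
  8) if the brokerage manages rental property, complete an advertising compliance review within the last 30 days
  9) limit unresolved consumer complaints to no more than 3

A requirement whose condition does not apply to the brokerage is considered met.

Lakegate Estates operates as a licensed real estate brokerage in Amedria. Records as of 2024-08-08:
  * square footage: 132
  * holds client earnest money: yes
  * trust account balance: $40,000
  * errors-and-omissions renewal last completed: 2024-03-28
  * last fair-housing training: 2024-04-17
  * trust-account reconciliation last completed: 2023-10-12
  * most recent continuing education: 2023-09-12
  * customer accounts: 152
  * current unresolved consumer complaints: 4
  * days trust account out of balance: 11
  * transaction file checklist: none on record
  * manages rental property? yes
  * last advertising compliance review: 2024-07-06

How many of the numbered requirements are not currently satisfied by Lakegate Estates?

1. trust account balance $40,000 < $55,000 → not met
2. trust-account reconciliation 301 days ago vs limit 540 → met
3. transaction file checklist absent → not met
4. errors-and-omissions renewal 133 days ago vs limit 90 → not met
5. continuing education 331 days ago vs limit 365 → met
6. fair-housing training 113 days ago vs limit 120 → met
7. condition 'holds client earnest money' holds; days trust account out of balance 11 > 7 → not met
8. condition 'manages rental property' holds; advertising compliance review 33 days ago vs limit 30 → not met
9. unresolved consumer complaints 4 > 3 → not met
Not met: 6 of 9

6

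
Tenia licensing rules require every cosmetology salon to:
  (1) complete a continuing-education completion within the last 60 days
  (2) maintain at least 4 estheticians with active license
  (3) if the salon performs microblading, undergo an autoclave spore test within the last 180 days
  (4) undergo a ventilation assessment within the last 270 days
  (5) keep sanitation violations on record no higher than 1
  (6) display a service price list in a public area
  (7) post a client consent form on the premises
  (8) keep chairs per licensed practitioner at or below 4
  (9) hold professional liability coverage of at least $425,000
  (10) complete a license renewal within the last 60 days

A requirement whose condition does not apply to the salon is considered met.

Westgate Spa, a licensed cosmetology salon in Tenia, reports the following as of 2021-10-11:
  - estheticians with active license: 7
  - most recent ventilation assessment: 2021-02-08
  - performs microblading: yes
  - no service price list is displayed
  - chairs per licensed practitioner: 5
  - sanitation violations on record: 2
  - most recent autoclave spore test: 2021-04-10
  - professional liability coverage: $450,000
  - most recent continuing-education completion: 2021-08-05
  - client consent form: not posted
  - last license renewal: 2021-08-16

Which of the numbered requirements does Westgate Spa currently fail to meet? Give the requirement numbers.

1, 3, 5, 6, 7, 8

1. continuing-education completion 67 days ago vs limit 60 → not met
2. estheticians with active license 7 ≥ 4 → met
3. condition 'performs microblading' holds; autoclave spore test 184 days ago vs limit 180 → not met
4. ventilation assessment 245 days ago vs limit 270 → met
5. sanitation violations on record 2 > 1 → not met
6. service price list absent → not met
7. client consent form absent → not met
8. chairs per licensed practitioner 5 > 4 → not met
9. professional liability coverage $450,000 ≥ $425,000 → met
10. license renewal 56 days ago vs limit 60 → met
Not met: 1, 3, 5, 6, 7, 8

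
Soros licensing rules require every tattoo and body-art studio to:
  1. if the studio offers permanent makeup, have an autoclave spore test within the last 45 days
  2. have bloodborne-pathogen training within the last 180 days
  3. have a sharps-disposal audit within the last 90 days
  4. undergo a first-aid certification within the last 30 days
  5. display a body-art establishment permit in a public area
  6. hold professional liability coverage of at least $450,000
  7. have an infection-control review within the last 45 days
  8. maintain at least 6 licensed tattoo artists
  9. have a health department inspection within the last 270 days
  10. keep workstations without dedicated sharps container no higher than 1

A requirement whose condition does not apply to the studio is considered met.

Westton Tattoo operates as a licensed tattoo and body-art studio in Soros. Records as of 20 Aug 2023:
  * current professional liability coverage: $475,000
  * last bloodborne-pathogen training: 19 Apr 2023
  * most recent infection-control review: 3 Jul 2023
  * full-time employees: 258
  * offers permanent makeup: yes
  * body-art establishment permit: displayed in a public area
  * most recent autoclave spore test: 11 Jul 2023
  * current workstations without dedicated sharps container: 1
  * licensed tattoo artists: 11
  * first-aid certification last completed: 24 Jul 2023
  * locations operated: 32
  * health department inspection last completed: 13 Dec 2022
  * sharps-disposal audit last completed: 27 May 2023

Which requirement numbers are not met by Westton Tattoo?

7

1. condition 'offers permanent makeup' holds; autoclave spore test 40 days ago vs limit 45 → met
2. bloodborne-pathogen training 123 days ago vs limit 180 → met
3. sharps-disposal audit 85 days ago vs limit 90 → met
4. first-aid certification 27 days ago vs limit 30 → met
5. body-art establishment permit present → met
6. professional liability coverage $475,000 ≥ $450,000 → met
7. infection-control review 48 days ago vs limit 45 → not met
8. licensed tattoo artists 11 ≥ 6 → met
9. health department inspection 250 days ago vs limit 270 → met
10. workstations without dedicated sharps container 1 ≤ 1 → met
Not met: 7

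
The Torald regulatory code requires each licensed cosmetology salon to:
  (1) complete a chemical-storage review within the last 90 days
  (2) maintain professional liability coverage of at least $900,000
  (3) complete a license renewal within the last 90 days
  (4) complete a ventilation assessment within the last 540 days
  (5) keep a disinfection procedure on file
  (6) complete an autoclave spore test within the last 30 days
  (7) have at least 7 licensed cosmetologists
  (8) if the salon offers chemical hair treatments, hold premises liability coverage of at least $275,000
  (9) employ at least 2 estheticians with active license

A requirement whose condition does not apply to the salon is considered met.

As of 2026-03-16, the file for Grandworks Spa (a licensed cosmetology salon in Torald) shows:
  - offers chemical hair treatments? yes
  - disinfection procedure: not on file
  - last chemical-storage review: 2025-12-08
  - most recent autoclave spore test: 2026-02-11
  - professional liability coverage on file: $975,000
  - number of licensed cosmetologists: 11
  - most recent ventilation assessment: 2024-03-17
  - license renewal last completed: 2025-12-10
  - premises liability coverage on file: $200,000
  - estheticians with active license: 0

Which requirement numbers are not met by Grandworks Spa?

1, 3, 4, 5, 6, 8, 9

1. chemical-storage review 98 days ago vs limit 90 → not met
2. professional liability coverage $975,000 ≥ $900,000 → met
3. license renewal 96 days ago vs limit 90 → not met
4. ventilation assessment 729 days ago vs limit 540 → not met
5. disinfection procedure absent → not met
6. autoclave spore test 33 days ago vs limit 30 → not met
7. licensed cosmetologists 11 ≥ 7 → met
8. condition 'offers chemical hair treatments' holds; premises liability coverage $200,000 < $275,000 → not met
9. estheticians with active license 0 < 2 → not met
Not met: 1, 3, 4, 5, 6, 8, 9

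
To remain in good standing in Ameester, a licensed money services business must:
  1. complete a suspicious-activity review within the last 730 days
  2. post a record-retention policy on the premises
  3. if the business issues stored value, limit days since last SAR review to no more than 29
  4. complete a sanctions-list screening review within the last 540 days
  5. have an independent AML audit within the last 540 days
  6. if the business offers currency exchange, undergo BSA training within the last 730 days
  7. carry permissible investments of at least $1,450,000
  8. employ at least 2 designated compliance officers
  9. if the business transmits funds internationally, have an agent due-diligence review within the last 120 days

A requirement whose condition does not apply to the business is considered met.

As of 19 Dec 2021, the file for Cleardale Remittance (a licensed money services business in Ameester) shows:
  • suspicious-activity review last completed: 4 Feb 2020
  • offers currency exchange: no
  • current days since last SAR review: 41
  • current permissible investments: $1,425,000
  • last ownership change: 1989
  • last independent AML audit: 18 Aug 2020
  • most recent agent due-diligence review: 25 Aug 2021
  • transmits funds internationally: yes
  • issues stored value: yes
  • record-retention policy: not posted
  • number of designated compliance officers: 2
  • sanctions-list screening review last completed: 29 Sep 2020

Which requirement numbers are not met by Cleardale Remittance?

2, 3, 7

1. suspicious-activity review 684 days ago vs limit 730 → met
2. record-retention policy absent → not met
3. condition 'issues stored value' holds; days since last SAR review 41 > 29 → not met
4. sanctions-list screening review 446 days ago vs limit 540 → met
5. independent AML audit 488 days ago vs limit 540 → met
6. condition 'offers currency exchange' does not hold → requirement n/a → met
7. permissible investments $1,425,000 < $1,450,000 → not met
8. designated compliance officers 2 ≥ 2 → met
9. condition 'transmits funds internationally' holds; agent due-diligence review 116 days ago vs limit 120 → met
Not met: 2, 3, 7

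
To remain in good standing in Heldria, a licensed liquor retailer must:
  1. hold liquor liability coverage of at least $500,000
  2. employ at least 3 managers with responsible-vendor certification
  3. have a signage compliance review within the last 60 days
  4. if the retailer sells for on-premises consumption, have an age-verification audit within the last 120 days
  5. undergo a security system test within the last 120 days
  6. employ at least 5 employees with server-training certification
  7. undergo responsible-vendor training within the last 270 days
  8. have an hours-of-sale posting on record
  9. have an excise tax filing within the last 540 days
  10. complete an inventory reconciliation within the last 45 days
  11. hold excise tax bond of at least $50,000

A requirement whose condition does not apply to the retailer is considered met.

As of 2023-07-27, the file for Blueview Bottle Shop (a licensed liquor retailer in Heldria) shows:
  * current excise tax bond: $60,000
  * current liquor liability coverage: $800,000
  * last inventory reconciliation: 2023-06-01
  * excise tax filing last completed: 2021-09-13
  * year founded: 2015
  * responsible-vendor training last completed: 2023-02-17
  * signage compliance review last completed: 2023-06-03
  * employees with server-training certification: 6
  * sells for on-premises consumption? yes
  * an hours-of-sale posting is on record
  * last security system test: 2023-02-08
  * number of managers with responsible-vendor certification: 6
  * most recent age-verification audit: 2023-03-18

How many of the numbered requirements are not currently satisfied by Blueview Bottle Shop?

1. liquor liability coverage $800,000 ≥ $500,000 → met
2. managers with responsible-vendor certification 6 ≥ 3 → met
3. signage compliance review 54 days ago vs limit 60 → met
4. condition 'sells for on-premises consumption' holds; age-verification audit 131 days ago vs limit 120 → not met
5. security system test 169 days ago vs limit 120 → not met
6. employees with server-training certification 6 ≥ 5 → met
7. responsible-vendor training 160 days ago vs limit 270 → met
8. hours-of-sale posting present → met
9. excise tax filing 682 days ago vs limit 540 → not met
10. inventory reconciliation 56 days ago vs limit 45 → not met
11. excise tax bond $60,000 ≥ $50,000 → met
Not met: 4 of 11

4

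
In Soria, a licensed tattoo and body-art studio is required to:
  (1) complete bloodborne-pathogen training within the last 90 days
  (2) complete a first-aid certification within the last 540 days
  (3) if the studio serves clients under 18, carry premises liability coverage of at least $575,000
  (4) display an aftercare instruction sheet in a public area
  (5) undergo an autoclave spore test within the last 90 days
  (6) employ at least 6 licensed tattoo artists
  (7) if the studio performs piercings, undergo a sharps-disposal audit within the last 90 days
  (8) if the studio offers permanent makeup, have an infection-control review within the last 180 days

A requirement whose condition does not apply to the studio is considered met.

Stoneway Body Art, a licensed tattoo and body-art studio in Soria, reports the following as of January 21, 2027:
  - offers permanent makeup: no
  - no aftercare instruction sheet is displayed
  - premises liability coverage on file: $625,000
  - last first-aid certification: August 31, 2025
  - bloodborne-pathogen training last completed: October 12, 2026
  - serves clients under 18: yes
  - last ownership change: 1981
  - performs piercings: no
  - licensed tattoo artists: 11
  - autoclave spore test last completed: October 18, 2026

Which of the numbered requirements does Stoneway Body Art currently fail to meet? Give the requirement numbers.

1. bloodborne-pathogen training 101 days ago vs limit 90 → not met
2. first-aid certification 508 days ago vs limit 540 → met
3. condition 'serves clients under 18' holds; premises liability coverage $625,000 ≥ $575,000 → met
4. aftercare instruction sheet absent → not met
5. autoclave spore test 95 days ago vs limit 90 → not met
6. licensed tattoo artists 11 ≥ 6 → met
7. condition 'performs piercings' does not hold → requirement n/a → met
8. condition 'offers permanent makeup' does not hold → requirement n/a → met
Not met: 1, 4, 5

1, 4, 5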